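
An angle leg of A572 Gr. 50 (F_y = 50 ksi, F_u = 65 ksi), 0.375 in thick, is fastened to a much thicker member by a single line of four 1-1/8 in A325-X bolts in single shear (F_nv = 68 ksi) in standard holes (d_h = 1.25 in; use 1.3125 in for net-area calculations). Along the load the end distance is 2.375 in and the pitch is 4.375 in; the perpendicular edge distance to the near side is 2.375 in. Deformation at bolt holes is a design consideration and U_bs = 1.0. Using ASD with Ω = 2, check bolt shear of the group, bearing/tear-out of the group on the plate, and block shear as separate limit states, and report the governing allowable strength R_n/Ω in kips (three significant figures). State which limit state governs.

101 kips (block shear governs)

Bolt shear: A_b = π·1.125²/4 = 0.994 in²; R_n = 68 × 0.994 × 4 × 1 = 270.4 kips → 270.4 / 2 = 135 kips.
Bearing: edge l_c = 1.75, r_n = 51.19 kips; interior l_c = 3.125, r_n = 65.81 kips; R_n = 51.19 + 3·65.81 = 248.6 kips → 124 kips.
Block shear: A_gv = 5.812, A_nv = 4.09, A_nt = 0.6445 in²; R_n = min(0.6F_uA_nv, 0.6F_yA_gv) + U_bs·F_u·A_nt = 201.4 kips → 101 kips.
Block shear governs: 101 kips.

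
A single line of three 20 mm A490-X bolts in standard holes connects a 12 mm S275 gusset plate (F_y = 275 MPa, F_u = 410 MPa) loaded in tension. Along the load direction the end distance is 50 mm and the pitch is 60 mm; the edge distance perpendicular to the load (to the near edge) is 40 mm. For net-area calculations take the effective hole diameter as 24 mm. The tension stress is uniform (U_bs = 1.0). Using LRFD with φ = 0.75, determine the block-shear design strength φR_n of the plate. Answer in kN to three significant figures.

Shear plane L_v = 50 + 2·60 = 170 mm; A_gv = 170 × 12 = 2040 mm².
A_nv = (170 − 2.5·24) × 12 = 1320 mm².
A_nt = (40 − 0.5·24) × 12 = 336 mm².
0.6 F_u A_nv = 324.7 kN; 0.6 F_y A_gv = 336.6 kN → shear rupture governs the shear term.
R_n = 324.7 + 1.0 × 410 × 336 / 1000 = 462.5 kN.
Design strength φR_n = 0.75 × 462.5 = 347 kN.

347 kN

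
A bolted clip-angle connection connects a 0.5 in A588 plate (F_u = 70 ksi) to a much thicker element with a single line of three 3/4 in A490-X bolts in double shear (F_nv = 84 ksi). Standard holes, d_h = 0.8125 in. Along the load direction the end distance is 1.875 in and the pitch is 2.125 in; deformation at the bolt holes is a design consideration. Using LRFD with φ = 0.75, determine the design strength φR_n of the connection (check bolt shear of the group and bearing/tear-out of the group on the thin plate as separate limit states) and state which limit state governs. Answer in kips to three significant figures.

Bolt shear: A_b = π·0.75²/4 = 0.4418 in²; R_n = 84 × 0.4418 × 3 × 2 = 222.7 kips → 0.75 × 222.7 = 167 kips.
Bearing (1.2 l_c t F_u ≤ 2.4 d t F_u): upper limit = 2.4·0.75·0.5·70 = 63 kips.
  Edge l_c = 1.875 − 0.8125/2 = 1.469 → r_n = 61.69 kips; interior l_c = 2.125 − 0.8125 = 1.312 → r_n = 55.12 kips.
  R_n,bearing = 1·61.69 + 2·55.12 = 171.9 kips → 0.75 × 171.9 = 129 kips.
Bearing governs: 129 kips.

129 kips (bearing governs)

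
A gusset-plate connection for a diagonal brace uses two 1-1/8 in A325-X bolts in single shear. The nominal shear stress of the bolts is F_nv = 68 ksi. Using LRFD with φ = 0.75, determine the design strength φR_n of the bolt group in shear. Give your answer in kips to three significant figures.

101 kips

A_b = π × 1.125² / 4 = 0.994 in².
R_n = F_nv · A_b · n · n_s = 68 × 0.994 × 2 × 1 = 135.2 kips.
Design strength φR_n = 0.75 × 135.2 = 101 kips.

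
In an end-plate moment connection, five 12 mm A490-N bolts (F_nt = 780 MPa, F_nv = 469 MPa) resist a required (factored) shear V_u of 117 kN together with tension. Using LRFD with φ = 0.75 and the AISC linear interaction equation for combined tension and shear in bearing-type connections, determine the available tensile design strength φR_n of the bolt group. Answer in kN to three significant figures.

235 kN

A_b = π·12²/4 = 113.1 mm²; f_rv = 117 × 1000 / (5 × 113.1) = 206.9 MPa.
F'_nt = 1.3 F_nt − (F_nt / φF_nv) f_rv = 1.3·780 − (780/(0.75·469))·206.9 = 555.2 MPa, capped at F_nt → F'_nt = 555.2 MPa.
R_n = F'_nt · A_b · n = 555.2 × 113.1 × 5 / 1000 = 314 kN.
Design strength φR_n = 0.75 × 314 = 235 kN.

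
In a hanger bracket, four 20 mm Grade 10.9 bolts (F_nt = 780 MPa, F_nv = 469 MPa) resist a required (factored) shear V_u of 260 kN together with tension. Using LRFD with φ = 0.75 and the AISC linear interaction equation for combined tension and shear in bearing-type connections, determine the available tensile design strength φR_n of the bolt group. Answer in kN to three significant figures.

A_b = π·20²/4 = 314.2 mm²; f_rv = 260 × 1000 / (4 × 314.2) = 206.9 MPa.
F'_nt = 1.3 F_nt − (F_nt / φF_nv) f_rv = 1.3·780 − (780/(0.75·469))·206.9 = 555.2 MPa, capped at F_nt → F'_nt = 555.2 MPa.
R_n = F'_nt · A_b · n = 555.2 × 314.2 × 4 / 1000 = 697.7 kN.
Design strength φR_n = 0.75 × 697.7 = 523 kN.

523 kN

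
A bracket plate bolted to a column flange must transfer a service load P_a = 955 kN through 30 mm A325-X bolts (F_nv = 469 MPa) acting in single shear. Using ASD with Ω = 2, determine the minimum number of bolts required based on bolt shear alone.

6 bolts

A_b = π·30²/4 = 706.9 mm².
Per-bolt allowable strength R_n/Ω = 469 × 706.9 × 1 / 1000 / 2 = 165.8 kN.
n ≥ 955 / 165.8 = 5.761 → use 6 bolts.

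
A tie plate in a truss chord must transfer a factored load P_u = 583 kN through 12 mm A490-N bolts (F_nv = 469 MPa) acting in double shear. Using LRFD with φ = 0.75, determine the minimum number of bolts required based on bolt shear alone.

A_b = π·12²/4 = 113.1 mm².
Per-bolt design strength φR_n = 0.75 × 469 × 113.1 × 2 / 1000 = 79.56 kN.
n ≥ 583 / 79.56 = 7.327 → use 8 bolts.

8 bolts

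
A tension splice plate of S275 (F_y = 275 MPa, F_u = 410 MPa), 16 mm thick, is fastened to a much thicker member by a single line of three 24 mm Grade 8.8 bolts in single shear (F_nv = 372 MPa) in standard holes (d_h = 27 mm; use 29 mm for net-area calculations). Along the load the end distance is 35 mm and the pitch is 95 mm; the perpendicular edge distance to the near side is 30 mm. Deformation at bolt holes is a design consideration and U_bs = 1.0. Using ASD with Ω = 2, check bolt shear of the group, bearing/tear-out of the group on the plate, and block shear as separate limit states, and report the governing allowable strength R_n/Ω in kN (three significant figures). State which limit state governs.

Bolt shear: A_b = π·24²/4 = 452.4 mm²; R_n = 372 × 452.4 × 3 × 1 / 1000 = 504.9 kN → 504.9 / 2 = 252 kN.
Bearing: edge l_c = 21.5, r_n = 169.2 kN; interior l_c = 68, r_n = 377.9 kN; R_n = 169.2 + 2·377.9 = 925 kN → 462 kN.
Block shear: A_gv = 3600, A_nv = 2440, A_nt = 248 mm²; R_n = min(0.6F_uA_nv, 0.6F_yA_gv) + U_bs·F_u·A_nt = 695.7 kN → 348 kN.
Bolt shear governs: 252 kN.

252 kN (bolt shear governs)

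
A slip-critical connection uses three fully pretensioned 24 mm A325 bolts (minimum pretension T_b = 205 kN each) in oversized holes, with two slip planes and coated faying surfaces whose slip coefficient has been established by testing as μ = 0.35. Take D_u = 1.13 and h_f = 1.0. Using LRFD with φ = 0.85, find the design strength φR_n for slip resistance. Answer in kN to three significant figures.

R_n = μ · D_u · h_f · T_b · n_s · n_b = 0.35 × 1.13 × 1.0 × 205 × 2 × 3 = 486.5 kN.
Design strength φR_n = 0.85 × 486.5 = 413 kN.

413 kN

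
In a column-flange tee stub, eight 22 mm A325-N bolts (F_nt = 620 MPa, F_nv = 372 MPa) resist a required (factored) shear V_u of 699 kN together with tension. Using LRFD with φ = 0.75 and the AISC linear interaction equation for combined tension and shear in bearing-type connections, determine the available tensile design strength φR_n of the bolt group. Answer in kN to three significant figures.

673 kN

A_b = π·22²/4 = 380.1 mm²; f_rv = 699 × 1000 / (8 × 380.1) = 229.9 MPa.
F'_nt = 1.3 F_nt − (F_nt / φF_nv) f_rv = 1.3·620 − (620/(0.75·372))·229.9 = 295.2 MPa, capped at F_nt → F'_nt = 295.2 MPa.
R_n = F'_nt · A_b · n = 295.2 × 380.1 × 8 / 1000 = 897.8 kN.
Design strength φR_n = 0.75 × 897.8 = 673 kN.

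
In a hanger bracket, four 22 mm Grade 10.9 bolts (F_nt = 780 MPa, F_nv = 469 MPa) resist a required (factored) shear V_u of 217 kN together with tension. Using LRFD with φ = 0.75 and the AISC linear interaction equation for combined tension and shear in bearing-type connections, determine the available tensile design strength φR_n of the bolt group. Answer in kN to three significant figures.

795 kN

A_b = π·22²/4 = 380.1 mm²; f_rv = 217 × 1000 / (4 × 380.1) = 142.7 MPa.
F'_nt = 1.3 F_nt − (F_nt / φF_nv) f_rv = 1.3·780 − (780/(0.75·469))·142.7 = 697.5 MPa, capped at F_nt → F'_nt = 697.5 MPa.
R_n = F'_nt · A_b · n = 697.5 × 380.1 × 4 / 1000 = 1061 kN.
Design strength φR_n = 0.75 × 1061 = 795 kN.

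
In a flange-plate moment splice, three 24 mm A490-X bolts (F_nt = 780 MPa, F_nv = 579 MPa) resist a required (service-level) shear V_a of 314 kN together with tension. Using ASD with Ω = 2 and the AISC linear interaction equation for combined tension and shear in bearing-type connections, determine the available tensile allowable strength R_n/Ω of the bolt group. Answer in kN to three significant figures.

265 kN

A_b = π·24²/4 = 452.4 mm²; f_rv = 314 × 1000 / (3 × 452.4) = 231.4 MPa.
F'_nt = 1.3 F_nt − (Ω F_nt / F_nv) f_rv = 1.3·780 − (2·780/579)·231.4 = 390.6 MPa, capped at F_nt → F'_nt = 390.6 MPa.
R_n = F'_nt · A_b · n = 390.6 × 452.4 × 3 / 1000 = 530.2 kN.
Allowable strength R_n/Ω = 530.2 / 2 = 265 kN.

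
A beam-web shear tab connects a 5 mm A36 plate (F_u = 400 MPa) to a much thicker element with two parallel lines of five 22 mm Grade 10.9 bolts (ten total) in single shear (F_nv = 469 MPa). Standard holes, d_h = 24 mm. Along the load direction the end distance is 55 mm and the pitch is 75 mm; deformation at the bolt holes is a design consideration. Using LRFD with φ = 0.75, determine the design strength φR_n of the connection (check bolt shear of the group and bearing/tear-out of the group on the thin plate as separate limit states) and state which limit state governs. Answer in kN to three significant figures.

Bolt shear: A_b = π·22²/4 = 380.1 mm²; R_n = 469 × 380.1 × 10 × 1 / 1000 = 1783 kN → 0.75 × 1783 = 1340 kN.
Bearing (1.2 l_c t F_u ≤ 2.4 d t F_u): upper limit = 2.4·22·5·400 / 1000 = 105.6 kN.
  Edge l_c = 55 − 24/2 = 43 → r_n = 103.2 kN; interior l_c = 75 − 24 = 51 → r_n = 105.6 kN.
  R_n,bearing = 2·103.2 + 8·105.6 = 1051 kN → 0.75 × 1051 = 788 kN.
Bearing governs: 788 kN.

788 kN (bearing governs)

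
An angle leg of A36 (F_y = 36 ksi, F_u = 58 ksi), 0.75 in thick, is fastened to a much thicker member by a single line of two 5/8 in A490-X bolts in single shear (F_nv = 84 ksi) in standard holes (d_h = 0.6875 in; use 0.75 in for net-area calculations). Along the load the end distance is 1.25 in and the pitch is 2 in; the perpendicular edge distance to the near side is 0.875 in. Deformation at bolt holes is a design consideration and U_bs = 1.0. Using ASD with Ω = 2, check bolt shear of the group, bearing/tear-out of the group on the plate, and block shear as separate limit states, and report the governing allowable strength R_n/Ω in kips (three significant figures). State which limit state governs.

25.8 kips (bolt shear governs)

Bolt shear: A_b = π·0.625²/4 = 0.3068 in²; R_n = 84 × 0.3068 × 2 × 1 = 51.54 kips → 51.54 / 2 = 25.8 kips.
Bearing: edge l_c = 0.9062, r_n = 47.31 kips; interior l_c = 1.312, r_n = 65.25 kips; R_n = 47.31 + 1·65.25 = 112.6 kips → 56.3 kips.
Block shear: A_gv = 2.438, A_nv = 1.594, A_nt = 0.375 in²; R_n = min(0.6F_uA_nv, 0.6F_yA_gv) + U_bs·F_u·A_nt = 74.4 kips → 37.2 kips.
Bolt shear governs: 25.8 kips.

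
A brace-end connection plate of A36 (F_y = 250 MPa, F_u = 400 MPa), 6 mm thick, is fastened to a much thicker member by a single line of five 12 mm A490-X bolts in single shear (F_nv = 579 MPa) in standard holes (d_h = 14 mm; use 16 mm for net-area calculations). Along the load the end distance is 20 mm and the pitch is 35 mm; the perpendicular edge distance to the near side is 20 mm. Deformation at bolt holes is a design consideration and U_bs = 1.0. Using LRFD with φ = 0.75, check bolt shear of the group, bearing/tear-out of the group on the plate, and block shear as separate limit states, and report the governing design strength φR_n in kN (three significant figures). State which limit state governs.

117 kN (block shear governs)

Bolt shear: A_b = π·12²/4 = 113.1 mm²; R_n = 579 × 113.1 × 5 × 1 / 1000 = 327.4 kN → 0.75 × 327.4 = 246 kN.
Bearing: edge l_c = 13, r_n = 37.44 kN; interior l_c = 21, r_n = 60.48 kN; R_n = 37.44 + 4·60.48 = 279.4 kN → 210 kN.
Block shear: A_gv = 960, A_nv = 528, A_nt = 72 mm²; R_n = min(0.6F_uA_nv, 0.6F_yA_gv) + U_bs·F_u·A_nt = 155.5 kN → 117 kN.
Block shear governs: 117 kN.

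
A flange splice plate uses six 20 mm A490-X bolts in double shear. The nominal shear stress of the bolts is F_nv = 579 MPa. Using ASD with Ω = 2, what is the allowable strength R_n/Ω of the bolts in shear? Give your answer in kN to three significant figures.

1090 kN

A_b = π × 20² / 4 = 314.2 mm².
R_n = F_nv · A_b · n · n_s = 579 × 314.2 × 6 × 2 / 1000 = 2183 kN.
Allowable strength R_n/Ω = 2183 / 2 = 1090 kN.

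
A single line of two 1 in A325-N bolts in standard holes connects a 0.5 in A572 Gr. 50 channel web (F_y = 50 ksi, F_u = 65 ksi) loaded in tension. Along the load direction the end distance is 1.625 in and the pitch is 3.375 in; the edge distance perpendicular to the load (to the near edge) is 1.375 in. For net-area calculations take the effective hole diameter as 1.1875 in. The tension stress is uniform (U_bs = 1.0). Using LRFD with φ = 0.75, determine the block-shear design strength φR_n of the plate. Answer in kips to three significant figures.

66.1 kips

Shear plane L_v = 1.625 + 1·3.375 = 5 in; A_gv = 5 × 0.5 = 2.5 in².
A_nv = (5 − 1.5·1.1875) × 0.5 = 1.609 in².
A_nt = (1.375 − 0.5·1.1875) × 0.5 = 0.3906 in².
0.6 F_u A_nv = 62.77 kips; 0.6 F_y A_gv = 75 kips → shear rupture governs the shear term.
R_n = 62.77 + 1.0 × 65 × 0.3906 = 88.16 kips.
Design strength φR_n = 0.75 × 88.16 = 66.1 kips.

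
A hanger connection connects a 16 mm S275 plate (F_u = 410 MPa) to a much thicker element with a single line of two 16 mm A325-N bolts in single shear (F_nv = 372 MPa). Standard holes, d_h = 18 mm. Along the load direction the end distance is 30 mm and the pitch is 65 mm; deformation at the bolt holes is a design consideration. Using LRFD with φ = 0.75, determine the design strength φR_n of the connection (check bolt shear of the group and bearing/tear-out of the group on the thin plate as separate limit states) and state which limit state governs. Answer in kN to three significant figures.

Bolt shear: A_b = π·16²/4 = 201.1 mm²; R_n = 372 × 201.1 × 2 × 1 / 1000 = 149.6 kN → 0.75 × 149.6 = 112 kN.
Bearing (1.2 l_c t F_u ≤ 2.4 d t F_u): upper limit = 2.4·16·16·410 / 1000 = 251.9 kN.
  Edge l_c = 30 − 18/2 = 21 → r_n = 165.3 kN; interior l_c = 65 − 18 = 47 → r_n = 251.9 kN.
  R_n,bearing = 1·165.3 + 1·251.9 = 417.2 kN → 0.75 × 417.2 = 313 kN.
Bolt shear governs: 112 kN.

112 kN (bolt shear governs)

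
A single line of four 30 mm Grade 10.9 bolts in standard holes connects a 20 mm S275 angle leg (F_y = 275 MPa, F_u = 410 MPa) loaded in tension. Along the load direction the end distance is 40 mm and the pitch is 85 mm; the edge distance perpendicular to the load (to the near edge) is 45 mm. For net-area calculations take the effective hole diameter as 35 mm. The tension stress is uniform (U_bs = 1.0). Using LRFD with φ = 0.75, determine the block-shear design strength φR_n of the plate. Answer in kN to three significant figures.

806 kN

Shear plane L_v = 40 + 3·85 = 295 mm; A_gv = 295 × 20 = 5900 mm².
A_nv = (295 − 3.5·35) × 20 = 3450 mm².
A_nt = (45 − 0.5·35) × 20 = 550 mm².
0.6 F_u A_nv = 848.7 kN; 0.6 F_y A_gv = 973.5 kN → shear rupture governs the shear term.
R_n = 848.7 + 1.0 × 410 × 550 / 1000 = 1074 kN.
Design strength φR_n = 0.75 × 1074 = 806 kN.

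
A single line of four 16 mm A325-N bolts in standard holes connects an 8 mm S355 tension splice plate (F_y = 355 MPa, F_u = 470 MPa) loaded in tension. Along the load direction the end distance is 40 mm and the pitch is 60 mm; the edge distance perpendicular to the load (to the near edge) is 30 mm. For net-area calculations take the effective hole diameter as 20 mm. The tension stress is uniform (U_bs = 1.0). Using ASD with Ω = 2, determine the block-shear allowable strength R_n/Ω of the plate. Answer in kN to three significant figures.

Shear plane L_v = 40 + 3·60 = 220 mm; A_gv = 220 × 8 = 1760 mm².
A_nv = (220 − 3.5·20) × 8 = 1200 mm².
A_nt = (30 − 0.5·20) × 8 = 160 mm².
0.6 F_u A_nv = 338.4 kN; 0.6 F_y A_gv = 374.9 kN → shear rupture governs the shear term.
R_n = 338.4 + 1.0 × 470 × 160 / 1000 = 413.6 kN.
Allowable strength R_n/Ω = 413.6 / 2 = 207 kN.

207 kN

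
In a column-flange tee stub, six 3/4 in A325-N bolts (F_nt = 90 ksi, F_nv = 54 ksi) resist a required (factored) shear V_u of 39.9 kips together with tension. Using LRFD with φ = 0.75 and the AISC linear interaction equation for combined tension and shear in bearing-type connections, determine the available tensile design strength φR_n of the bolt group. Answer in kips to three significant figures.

A_b = π·0.75²/4 = 0.4418 in²; f_rv = 39.9 / (6 × 0.4418) = 15.05 ksi.
F'_nt = 1.3 F_nt − (F_nt / φF_nv) f_rv = 1.3·90 − (90/(0.75·54))·15.05 = 83.55 ksi, capped at F_nt → F'_nt = 83.55 ksi.
R_n = F'_nt · A_b · n = 83.55 × 0.4418 × 6 = 221.5 kips.
Design strength φR_n = 0.75 × 221.5 = 166 kips.

166 kips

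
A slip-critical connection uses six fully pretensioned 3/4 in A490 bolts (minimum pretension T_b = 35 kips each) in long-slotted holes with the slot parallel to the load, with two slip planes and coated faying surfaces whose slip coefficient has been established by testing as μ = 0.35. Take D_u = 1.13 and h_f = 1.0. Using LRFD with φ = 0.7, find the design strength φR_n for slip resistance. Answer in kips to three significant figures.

R_n = μ · D_u · h_f · T_b · n_s · n_b = 0.35 × 1.13 × 1.0 × 35 × 2 × 6 = 166.1 kips.
Design strength φR_n = 0.7 × 166.1 = 116 kips.

116 kips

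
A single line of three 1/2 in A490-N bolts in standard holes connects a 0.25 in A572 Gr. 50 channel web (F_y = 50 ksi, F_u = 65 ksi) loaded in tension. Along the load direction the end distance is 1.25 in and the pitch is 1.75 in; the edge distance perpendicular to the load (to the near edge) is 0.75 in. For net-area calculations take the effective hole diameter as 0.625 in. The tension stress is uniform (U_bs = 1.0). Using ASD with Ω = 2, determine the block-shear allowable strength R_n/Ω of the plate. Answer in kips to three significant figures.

Shear plane L_v = 1.25 + 2·1.75 = 4.75 in; A_gv = 4.75 × 0.25 = 1.188 in².
A_nv = (4.75 − 2.5·0.625) × 0.25 = 0.7969 in².
A_nt = (0.75 − 0.5·0.625) × 0.25 = 0.1094 in².
0.6 F_u A_nv = 31.08 kips; 0.6 F_y A_gv = 35.62 kips → shear rupture governs the shear term.
R_n = 31.08 + 1.0 × 65 × 0.1094 = 38.19 kips.
Allowable strength R_n/Ω = 38.19 / 2 = 19.1 kips.

19.1 kips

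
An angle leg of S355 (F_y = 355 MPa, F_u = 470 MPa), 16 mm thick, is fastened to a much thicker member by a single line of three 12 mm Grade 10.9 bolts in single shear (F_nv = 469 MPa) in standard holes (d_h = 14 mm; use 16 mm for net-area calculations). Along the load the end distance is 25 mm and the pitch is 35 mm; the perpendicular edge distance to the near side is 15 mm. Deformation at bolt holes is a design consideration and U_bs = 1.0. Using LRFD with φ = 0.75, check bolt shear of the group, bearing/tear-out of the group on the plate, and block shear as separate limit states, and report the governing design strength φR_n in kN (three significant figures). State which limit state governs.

119 kN (bolt shear governs)

Bolt shear: A_b = π·12²/4 = 113.1 mm²; R_n = 469 × 113.1 × 3 × 1 / 1000 = 159.1 kN → 0.75 × 159.1 = 119 kN.
Bearing: edge l_c = 18, r_n = 162.4 kN; interior l_c = 21, r_n = 189.5 kN; R_n = 162.4 + 2·189.5 = 541.4 kN → 406 kN.
Block shear: A_gv = 1520, A_nv = 880, A_nt = 112 mm²; R_n = min(0.6F_uA_nv, 0.6F_yA_gv) + U_bs·F_u·A_nt = 300.8 kN → 226 kN.
Bolt shear governs: 119 kN.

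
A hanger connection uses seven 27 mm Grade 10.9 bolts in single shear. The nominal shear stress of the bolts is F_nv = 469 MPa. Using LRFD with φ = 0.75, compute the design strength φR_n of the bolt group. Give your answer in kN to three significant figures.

A_b = π × 27² / 4 = 572.6 mm².
R_n = F_nv · A_b · n · n_s = 469 × 572.6 × 7 × 1 / 1000 = 1880 kN.
Design strength φR_n = 0.75 × 1880 = 1410 kN.

1410 kN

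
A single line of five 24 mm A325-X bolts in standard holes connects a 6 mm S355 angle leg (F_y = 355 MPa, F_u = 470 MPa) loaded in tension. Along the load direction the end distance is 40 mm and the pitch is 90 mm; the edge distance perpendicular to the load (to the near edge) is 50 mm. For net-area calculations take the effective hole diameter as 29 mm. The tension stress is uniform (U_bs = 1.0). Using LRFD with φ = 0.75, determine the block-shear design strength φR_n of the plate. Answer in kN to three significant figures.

417 kN

Shear plane L_v = 40 + 4·90 = 400 mm; A_gv = 400 × 6 = 2400 mm².
A_nv = (400 − 4.5·29) × 6 = 1617 mm².
A_nt = (50 − 0.5·29) × 6 = 213 mm².
0.6 F_u A_nv = 456 kN; 0.6 F_y A_gv = 511.2 kN → shear rupture governs the shear term.
R_n = 456 + 1.0 × 470 × 213 / 1000 = 556.1 kN.
Design strength φR_n = 0.75 × 556.1 = 417 kN.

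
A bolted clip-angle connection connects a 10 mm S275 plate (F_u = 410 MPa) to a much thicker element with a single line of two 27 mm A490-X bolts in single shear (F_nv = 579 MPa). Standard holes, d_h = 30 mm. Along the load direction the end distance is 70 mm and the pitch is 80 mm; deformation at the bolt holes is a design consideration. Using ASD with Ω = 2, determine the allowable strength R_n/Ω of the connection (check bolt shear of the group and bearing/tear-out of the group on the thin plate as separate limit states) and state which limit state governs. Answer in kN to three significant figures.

Bolt shear: A_b = π·27²/4 = 572.6 mm²; R_n = 579 × 572.6 × 2 × 1 / 1000 = 663 kN → 663 / 2 = 332 kN.
Bearing (1.2 l_c t F_u ≤ 2.4 d t F_u): upper limit = 2.4·27·10·410 / 1000 = 265.7 kN.
  Edge l_c = 70 − 30/2 = 55 → r_n = 265.7 kN; interior l_c = 80 − 30 = 50 → r_n = 246 kN.
  R_n,bearing = 1·265.7 + 1·246 = 511.7 kN → 511.7 / 2 = 256 kN.
Bearing governs: 256 kN.

256 kN (bearing governs)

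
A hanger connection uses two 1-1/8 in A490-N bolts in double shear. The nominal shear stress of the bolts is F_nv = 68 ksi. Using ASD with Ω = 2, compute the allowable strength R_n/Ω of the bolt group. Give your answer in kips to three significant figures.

135 kips

A_b = π × 1.125² / 4 = 0.994 in².
R_n = F_nv · A_b · n · n_s = 68 × 0.994 × 2 × 2 = 270.4 kips.
Allowable strength R_n/Ω = 270.4 / 2 = 135 kips.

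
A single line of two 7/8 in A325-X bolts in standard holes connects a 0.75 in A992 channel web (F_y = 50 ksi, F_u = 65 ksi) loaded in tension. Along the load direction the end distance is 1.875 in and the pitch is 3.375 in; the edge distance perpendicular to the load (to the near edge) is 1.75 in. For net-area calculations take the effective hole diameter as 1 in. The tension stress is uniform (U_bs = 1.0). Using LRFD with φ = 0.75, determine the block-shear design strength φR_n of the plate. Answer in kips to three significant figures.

Shear plane L_v = 1.875 + 1·3.375 = 5.25 in; A_gv = 5.25 × 0.75 = 3.938 in².
A_nv = (5.25 − 1.5·1) × 0.75 = 2.812 in².
A_nt = (1.75 − 0.5·1) × 0.75 = 0.9375 in².
0.6 F_u A_nv = 109.7 kips; 0.6 F_y A_gv = 118.1 kips → shear rupture governs the shear term.
R_n = 109.7 + 1.0 × 65 × 0.9375 = 170.6 kips.
Design strength φR_n = 0.75 × 170.6 = 128 kips.

128 kips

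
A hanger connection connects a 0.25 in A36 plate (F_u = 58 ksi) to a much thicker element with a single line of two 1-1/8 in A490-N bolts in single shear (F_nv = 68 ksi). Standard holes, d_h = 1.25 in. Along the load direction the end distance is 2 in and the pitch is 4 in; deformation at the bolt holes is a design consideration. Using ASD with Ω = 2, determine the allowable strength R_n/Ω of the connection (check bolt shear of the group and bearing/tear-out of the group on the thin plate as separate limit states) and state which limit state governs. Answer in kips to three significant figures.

31.5 kips (bearing governs)

Bolt shear: A_b = π·1.125²/4 = 0.994 in²; R_n = 68 × 0.994 × 2 × 1 = 135.2 kips → 135.2 / 2 = 67.6 kips.
Bearing (1.2 l_c t F_u ≤ 2.4 d t F_u): upper limit = 2.4·1.125·0.25·58 = 39.15 kips.
  Edge l_c = 2 − 1.25/2 = 1.375 → r_n = 23.92 kips; interior l_c = 4 − 1.25 = 2.75 → r_n = 39.15 kips.
  R_n,bearing = 1·23.92 + 1·39.15 = 63.07 kips → 63.07 / 2 = 31.5 kips.
Bearing governs: 31.5 kips.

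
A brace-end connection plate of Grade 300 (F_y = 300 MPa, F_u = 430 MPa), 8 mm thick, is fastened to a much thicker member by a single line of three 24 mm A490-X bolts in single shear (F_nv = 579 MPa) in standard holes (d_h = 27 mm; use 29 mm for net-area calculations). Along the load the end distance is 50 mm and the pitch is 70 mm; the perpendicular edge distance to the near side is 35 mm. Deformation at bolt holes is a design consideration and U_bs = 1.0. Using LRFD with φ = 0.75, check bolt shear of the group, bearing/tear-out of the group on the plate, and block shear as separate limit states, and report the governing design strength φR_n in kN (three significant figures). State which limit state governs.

Bolt shear: A_b = π·24²/4 = 452.4 mm²; R_n = 579 × 452.4 × 3 × 1 / 1000 = 785.8 kN → 0.75 × 785.8 = 589 kN.
Bearing: edge l_c = 36.5, r_n = 150.7 kN; interior l_c = 43, r_n = 177.5 kN; R_n = 150.7 + 2·177.5 = 505.7 kN → 379 kN.
Block shear: A_gv = 1520, A_nv = 940, A_nt = 164 mm²; R_n = min(0.6F_uA_nv, 0.6F_yA_gv) + U_bs·F_u·A_nt = 313 kN → 235 kN.
Block shear governs: 235 kN.

235 kN (block shear governs)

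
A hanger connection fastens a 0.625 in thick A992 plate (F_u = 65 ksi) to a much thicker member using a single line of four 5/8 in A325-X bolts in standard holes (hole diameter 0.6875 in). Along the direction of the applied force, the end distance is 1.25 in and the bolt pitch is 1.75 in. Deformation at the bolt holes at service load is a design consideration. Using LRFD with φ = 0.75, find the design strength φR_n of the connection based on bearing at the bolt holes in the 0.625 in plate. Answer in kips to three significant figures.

Per bolt r_n = 1.2 l_c t F_u ≤ 2.4 d t F_u; upper limit = 2.4 × 0.625 × 0.625 × 65 = 60.94 kips.
Edge bolt: l_c = 1.25 − 0.6875/2 = 0.9062 in → 1.2 × 0.9062 × 0.625 × 65 = 44.18 → r_n = 44.18 kips.
Interior bolts: l_c = 1.75 − 0.6875 = 1.062 in → 1.2 × 1.062 × 0.625 × 65 = 51.8 → r_n = 51.8 kips.
R_n = 1 × 44.18 + 3 × 51.8 = 199.6 kips.
Design strength φR_n = 0.75 × 199.6 = 150 kips.

150 kips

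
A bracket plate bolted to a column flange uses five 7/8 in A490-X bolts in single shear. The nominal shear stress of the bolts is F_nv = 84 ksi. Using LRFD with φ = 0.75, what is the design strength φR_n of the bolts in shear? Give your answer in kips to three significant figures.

189 kips

A_b = π × 0.875² / 4 = 0.6013 in².
R_n = F_nv · A_b · n · n_s = 84 × 0.6013 × 5 × 1 = 252.6 kips.
Design strength φR_n = 0.75 × 252.6 = 189 kips.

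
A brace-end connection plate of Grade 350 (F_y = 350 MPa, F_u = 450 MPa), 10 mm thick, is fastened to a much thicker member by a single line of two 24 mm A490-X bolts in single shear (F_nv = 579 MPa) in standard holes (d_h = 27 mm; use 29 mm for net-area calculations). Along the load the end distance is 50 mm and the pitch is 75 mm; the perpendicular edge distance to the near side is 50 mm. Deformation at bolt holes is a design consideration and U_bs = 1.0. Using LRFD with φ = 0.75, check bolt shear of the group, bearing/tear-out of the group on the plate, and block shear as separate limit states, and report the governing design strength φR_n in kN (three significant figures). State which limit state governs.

285 kN (block shear governs)

Bolt shear: A_b = π·24²/4 = 452.4 mm²; R_n = 579 × 452.4 × 2 × 1 / 1000 = 523.9 kN → 0.75 × 523.9 = 393 kN.
Bearing: edge l_c = 36.5, r_n = 197.1 kN; interior l_c = 48, r_n = 259.2 kN; R_n = 197.1 + 1·259.2 = 456.3 kN → 342 kN.
Block shear: A_gv = 1250, A_nv = 815, A_nt = 355 mm²; R_n = min(0.6F_uA_nv, 0.6F_yA_gv) + U_bs·F_u·A_nt = 379.8 kN → 285 kN.
Block shear governs: 285 kN.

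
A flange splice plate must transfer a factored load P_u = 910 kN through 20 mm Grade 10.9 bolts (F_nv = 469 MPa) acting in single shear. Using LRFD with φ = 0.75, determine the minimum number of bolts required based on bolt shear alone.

9 bolts

A_b = π·20²/4 = 314.2 mm².
Per-bolt design strength φR_n = 0.75 × 469 × 314.2 × 1 / 1000 = 110.5 kN.
n ≥ 910 / 110.5 = 8.235 → use 9 bolts.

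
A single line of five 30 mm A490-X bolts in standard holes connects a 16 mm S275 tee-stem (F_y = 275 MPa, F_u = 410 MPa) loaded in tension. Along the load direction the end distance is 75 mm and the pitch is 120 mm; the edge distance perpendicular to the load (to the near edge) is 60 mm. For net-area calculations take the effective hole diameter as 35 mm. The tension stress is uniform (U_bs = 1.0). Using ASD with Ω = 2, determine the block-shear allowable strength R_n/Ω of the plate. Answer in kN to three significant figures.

Shear plane L_v = 75 + 4·120 = 555 mm; A_gv = 555 × 16 = 8880 mm².
A_nv = (555 − 4.5·35) × 16 = 6360 mm².
A_nt = (60 − 0.5·35) × 16 = 680 mm².
0.6 F_u A_nv = 1565 kN; 0.6 F_y A_gv = 1465 kN → shear yielding governs the shear term.
R_n = 1465 + 1.0 × 410 × 680 / 1000 = 1744 kN.
Allowable strength R_n/Ω = 1744 / 2 = 872 kN.

872 kN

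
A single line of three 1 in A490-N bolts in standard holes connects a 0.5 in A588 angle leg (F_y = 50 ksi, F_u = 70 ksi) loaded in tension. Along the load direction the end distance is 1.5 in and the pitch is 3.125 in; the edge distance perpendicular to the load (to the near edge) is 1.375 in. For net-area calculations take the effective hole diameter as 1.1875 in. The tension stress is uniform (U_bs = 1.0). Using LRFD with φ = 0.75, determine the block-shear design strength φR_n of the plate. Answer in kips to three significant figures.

95.8 kips

Shear plane L_v = 1.5 + 2·3.125 = 7.75 in; A_gv = 7.75 × 0.5 = 3.875 in².
A_nv = (7.75 − 2.5·1.1875) × 0.5 = 2.391 in².
A_nt = (1.375 − 0.5·1.1875) × 0.5 = 0.3906 in².
0.6 F_u A_nv = 100.4 kips; 0.6 F_y A_gv = 116.2 kips → shear rupture governs the shear term.
R_n = 100.4 + 1.0 × 70 × 0.3906 = 127.8 kips.
Design strength φR_n = 0.75 × 127.8 = 95.8 kips.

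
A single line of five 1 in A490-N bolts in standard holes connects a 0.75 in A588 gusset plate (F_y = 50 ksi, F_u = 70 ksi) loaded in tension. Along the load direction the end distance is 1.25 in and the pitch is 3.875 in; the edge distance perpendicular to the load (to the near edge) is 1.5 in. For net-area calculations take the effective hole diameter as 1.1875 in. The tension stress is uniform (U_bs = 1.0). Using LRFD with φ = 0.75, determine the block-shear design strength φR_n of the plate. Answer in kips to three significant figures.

Shear plane L_v = 1.25 + 4·3.875 = 16.75 in; A_gv = 16.75 × 0.75 = 12.56 in².
A_nv = (16.75 − 4.5·1.1875) × 0.75 = 8.555 in².
A_nt = (1.5 − 0.5·1.1875) × 0.75 = 0.6797 in².
0.6 F_u A_nv = 359.3 kips; 0.6 F_y A_gv = 376.9 kips → shear rupture governs the shear term.
R_n = 359.3 + 1.0 × 70 × 0.6797 = 406.9 kips.
Design strength φR_n = 0.75 × 406.9 = 305 kips.

305 kips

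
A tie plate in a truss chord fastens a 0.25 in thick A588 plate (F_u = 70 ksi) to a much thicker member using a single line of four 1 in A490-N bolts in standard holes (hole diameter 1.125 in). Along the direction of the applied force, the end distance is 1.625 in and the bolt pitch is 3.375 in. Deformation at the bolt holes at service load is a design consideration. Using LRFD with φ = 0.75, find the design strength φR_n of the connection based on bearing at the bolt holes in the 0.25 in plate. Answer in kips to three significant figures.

Per bolt r_n = 1.2 l_c t F_u ≤ 2.4 d t F_u; upper limit = 2.4 × 1 × 0.25 × 70 = 42 kips.
Edge bolt: l_c = 1.625 − 1.125/2 = 1.062 in → 1.2 × 1.062 × 0.25 × 70 = 22.31 → r_n = 22.31 kips.
Interior bolts: l_c = 3.375 − 1.125 = 2.25 in → 1.2 × 2.25 × 0.25 × 70 = 47.25 → r_n = 42 kips.
R_n = 1 × 22.31 + 3 × 42 = 148.3 kips.
Design strength φR_n = 0.75 × 148.3 = 111 kips.

111 kips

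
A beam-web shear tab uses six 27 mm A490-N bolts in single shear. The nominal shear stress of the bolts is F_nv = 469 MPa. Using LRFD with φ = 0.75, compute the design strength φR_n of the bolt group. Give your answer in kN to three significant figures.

1210 kN

A_b = π × 27² / 4 = 572.6 mm².
R_n = F_nv · A_b · n · n_s = 469 × 572.6 × 6 × 1 / 1000 = 1611 kN.
Design strength φR_n = 0.75 × 1611 = 1210 kN.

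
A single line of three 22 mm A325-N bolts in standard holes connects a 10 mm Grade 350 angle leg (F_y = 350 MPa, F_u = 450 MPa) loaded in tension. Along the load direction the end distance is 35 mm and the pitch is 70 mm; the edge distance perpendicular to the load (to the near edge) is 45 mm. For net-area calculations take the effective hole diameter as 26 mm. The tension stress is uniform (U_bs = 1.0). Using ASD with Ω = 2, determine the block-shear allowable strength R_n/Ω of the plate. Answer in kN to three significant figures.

Shear plane L_v = 35 + 2·70 = 175 mm; A_gv = 175 × 10 = 1750 mm².
A_nv = (175 − 2.5·26) × 10 = 1100 mm².
A_nt = (45 − 0.5·26) × 10 = 320 mm².
0.6 F_u A_nv = 297 kN; 0.6 F_y A_gv = 367.5 kN → shear rupture governs the shear term.
R_n = 297 + 1.0 × 450 × 320 / 1000 = 441 kN.
Allowable strength R_n/Ω = 441 / 2 = 220 kN.

220 kN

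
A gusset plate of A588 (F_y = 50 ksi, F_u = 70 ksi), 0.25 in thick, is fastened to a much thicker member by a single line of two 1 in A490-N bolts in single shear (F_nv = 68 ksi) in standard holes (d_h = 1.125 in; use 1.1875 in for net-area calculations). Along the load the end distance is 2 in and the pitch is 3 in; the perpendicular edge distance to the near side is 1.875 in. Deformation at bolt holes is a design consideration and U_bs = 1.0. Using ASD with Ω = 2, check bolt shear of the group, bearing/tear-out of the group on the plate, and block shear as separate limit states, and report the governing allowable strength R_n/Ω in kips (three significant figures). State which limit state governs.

Bolt shear: A_b = π·1²/4 = 0.7854 in²; R_n = 68 × 0.7854 × 2 × 1 = 106.8 kips → 106.8 / 2 = 53.4 kips.
Bearing: edge l_c = 1.438, r_n = 30.19 kips; interior l_c = 1.875, r_n = 39.38 kips; R_n = 30.19 + 1·39.38 = 69.56 kips → 34.8 kips.
Block shear: A_gv = 1.25, A_nv = 0.8047, A_nt = 0.3203 in²; R_n = min(0.6F_uA_nv, 0.6F_yA_gv) + U_bs·F_u·A_nt = 56.22 kips → 28.1 kips.
Block shear governs: 28.1 kips.

28.1 kips (block shear governs)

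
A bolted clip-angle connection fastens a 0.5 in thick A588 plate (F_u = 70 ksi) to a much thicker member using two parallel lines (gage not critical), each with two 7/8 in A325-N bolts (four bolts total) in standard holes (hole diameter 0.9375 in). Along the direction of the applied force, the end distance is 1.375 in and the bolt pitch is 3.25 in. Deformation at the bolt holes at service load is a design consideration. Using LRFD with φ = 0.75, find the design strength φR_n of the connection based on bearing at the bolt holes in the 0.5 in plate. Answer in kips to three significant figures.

Per bolt r_n = 1.2 l_c t F_u ≤ 2.4 d t F_u; upper limit = 2.4 × 0.875 × 0.5 × 70 = 73.5 kips.
Edge bolt: l_c = 1.375 − 0.9375/2 = 0.9062 in → 1.2 × 0.9062 × 0.5 × 70 = 38.06 → r_n = 38.06 kips.
Interior bolts: l_c = 3.25 − 0.9375 = 2.312 in → 1.2 × 2.312 × 0.5 × 70 = 97.12 → r_n = 73.5 kips.
R_n = 2 × 38.06 + 2 × 73.5 = 223.1 kips.
Design strength φR_n = 0.75 × 223.1 = 167 kips.

167 kips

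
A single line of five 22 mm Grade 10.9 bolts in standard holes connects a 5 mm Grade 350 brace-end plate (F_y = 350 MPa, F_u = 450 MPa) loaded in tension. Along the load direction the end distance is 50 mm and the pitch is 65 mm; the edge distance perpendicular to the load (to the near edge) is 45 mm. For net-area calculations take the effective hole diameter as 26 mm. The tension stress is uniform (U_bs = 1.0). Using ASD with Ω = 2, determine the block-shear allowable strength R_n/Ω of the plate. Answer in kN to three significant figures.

Shear plane L_v = 50 + 4·65 = 310 mm; A_gv = 310 × 5 = 1550 mm².
A_nv = (310 − 4.5·26) × 5 = 965 mm².
A_nt = (45 − 0.5·26) × 5 = 160 mm².
0.6 F_u A_nv = 260.6 kN; 0.6 F_y A_gv = 325.5 kN → shear rupture governs the shear term.
R_n = 260.6 + 1.0 × 450 × 160 / 1000 = 332.6 kN.
Allowable strength R_n/Ω = 332.6 / 2 = 166 kN.

166 kN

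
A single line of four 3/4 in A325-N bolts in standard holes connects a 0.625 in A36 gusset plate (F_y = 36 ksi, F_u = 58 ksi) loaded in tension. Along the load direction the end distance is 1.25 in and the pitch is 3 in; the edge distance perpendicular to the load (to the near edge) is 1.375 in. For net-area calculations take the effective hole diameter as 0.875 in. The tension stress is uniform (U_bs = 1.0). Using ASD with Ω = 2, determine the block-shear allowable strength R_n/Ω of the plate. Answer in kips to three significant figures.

Shear plane L_v = 1.25 + 3·3 = 10.25 in; A_gv = 10.25 × 0.625 = 6.406 in².
A_nv = (10.25 − 3.5·0.875) × 0.625 = 4.492 in².
A_nt = (1.375 − 0.5·0.875) × 0.625 = 0.5859 in².
0.6 F_u A_nv = 156.3 kips; 0.6 F_y A_gv = 138.4 kips → shear yielding governs the shear term.
R_n = 138.4 + 1.0 × 58 × 0.5859 = 172.4 kips.
Allowable strength R_n/Ω = 172.4 / 2 = 86.2 kips.

86.2 kips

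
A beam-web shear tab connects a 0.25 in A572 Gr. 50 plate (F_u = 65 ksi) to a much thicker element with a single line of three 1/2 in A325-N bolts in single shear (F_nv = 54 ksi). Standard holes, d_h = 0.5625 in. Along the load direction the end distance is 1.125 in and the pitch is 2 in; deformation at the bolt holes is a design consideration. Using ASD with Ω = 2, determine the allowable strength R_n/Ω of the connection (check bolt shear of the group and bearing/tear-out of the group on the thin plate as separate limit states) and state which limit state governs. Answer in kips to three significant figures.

Bolt shear: A_b = π·0.5²/4 = 0.1963 in²; R_n = 54 × 0.1963 × 3 × 1 = 31.81 kips → 31.81 / 2 = 15.9 kips.
Bearing (1.2 l_c t F_u ≤ 2.4 d t F_u): upper limit = 2.4·0.5·0.25·65 = 19.5 kips.
  Edge l_c = 1.125 − 0.5625/2 = 0.8438 → r_n = 16.45 kips; interior l_c = 2 − 0.5625 = 1.438 → r_n = 19.5 kips.
  R_n,bearing = 1·16.45 + 2·19.5 = 55.45 kips → 55.45 / 2 = 27.7 kips.
Bolt shear governs: 15.9 kips.

15.9 kips (bolt shear governs)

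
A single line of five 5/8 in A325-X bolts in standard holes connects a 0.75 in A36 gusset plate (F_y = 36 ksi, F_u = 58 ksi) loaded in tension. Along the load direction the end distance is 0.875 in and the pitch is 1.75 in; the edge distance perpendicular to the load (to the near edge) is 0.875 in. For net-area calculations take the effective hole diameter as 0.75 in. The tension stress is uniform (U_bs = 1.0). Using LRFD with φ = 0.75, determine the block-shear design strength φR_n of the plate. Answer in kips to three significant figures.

Shear plane L_v = 0.875 + 4·1.75 = 7.875 in; A_gv = 7.875 × 0.75 = 5.906 in².
A_nv = (7.875 − 4.5·0.75) × 0.75 = 3.375 in².
A_nt = (0.875 − 0.5·0.75) × 0.75 = 0.375 in².
0.6 F_u A_nv = 117.4 kips; 0.6 F_y A_gv = 127.6 kips → shear rupture governs the shear term.
R_n = 117.4 + 1.0 × 58 × 0.375 = 139.2 kips.
Design strength φR_n = 0.75 × 139.2 = 104 kips.

104 kips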